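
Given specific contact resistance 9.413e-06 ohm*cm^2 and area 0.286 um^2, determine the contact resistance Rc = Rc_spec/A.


Step 1: Convert area to cm^2: 0.286 um^2 = 2.8600e-09 cm^2
Step 2: Rc = Rc_spec / A = 9.413e-06 / 2.8600e-09
Step 3: Rc = 3.29e+03 ohms

3.29e+03


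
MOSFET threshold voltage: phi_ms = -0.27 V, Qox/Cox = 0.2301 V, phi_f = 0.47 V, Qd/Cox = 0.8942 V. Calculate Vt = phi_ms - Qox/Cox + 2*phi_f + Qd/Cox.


Step 1: Vt = phi_ms - Qox/Cox + 2*phi_f + Qd/Cox
Step 2: Vt = -0.27 - 0.2301 + 2*0.47 + 0.8942
Step 3: Vt = -0.27 - 0.2301 + 0.94 + 0.8942
Step 4: Vt = 1.3341 V

1.3341


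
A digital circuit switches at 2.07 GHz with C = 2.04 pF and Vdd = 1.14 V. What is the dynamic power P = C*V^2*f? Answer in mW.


Step 1: V^2 = 1.14^2 = 1.2996 V^2
Step 2: P = C*V^2*f = 2.04e-12 F * 1.2996 * 2.07e9 Hz
Step 3: P = 5.48795088e-03 W
Step 4: P = 5.488 mW

5.488


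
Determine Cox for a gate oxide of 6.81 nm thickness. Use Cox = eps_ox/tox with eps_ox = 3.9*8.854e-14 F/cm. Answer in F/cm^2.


Step 1: eps_ox = 3.9 * 8.854e-14 = 3.45306e-13 F/cm
Step 2: tox in cm = 6.81 nm * 1e-7 = 6.8100e-07 cm
Step 3: Cox = 3.45306e-13 / 6.8100e-07 = 5.07e-07 F/cm^2

5.07e-07


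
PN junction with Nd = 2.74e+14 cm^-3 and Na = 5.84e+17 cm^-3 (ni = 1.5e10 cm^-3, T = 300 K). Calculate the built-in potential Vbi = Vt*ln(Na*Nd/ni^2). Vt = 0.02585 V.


Step 1: Compute Na*Nd/ni^2 = 5.84e+17 * 2.74e+14 / (1.5e10)^2 = 7.1118e+11
Step 2: ln(7.1118e+11) = 27.2902
Step 3: Vbi = 0.02585 * 27.2902 = 0.705 V

0.705


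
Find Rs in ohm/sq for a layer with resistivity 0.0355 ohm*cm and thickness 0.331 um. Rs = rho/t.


Step 1: Convert thickness to cm: t = 0.331 um = 3.3100e-05 cm
Step 2: Rs = rho / t = 0.0355 / 3.3100e-05
Step 3: Rs = 1072.5 ohm/sq

1072.5


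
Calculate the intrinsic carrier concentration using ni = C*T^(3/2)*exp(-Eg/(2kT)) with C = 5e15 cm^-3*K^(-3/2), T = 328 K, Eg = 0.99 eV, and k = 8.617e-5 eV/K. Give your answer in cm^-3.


Step 1: Compute kT = 8.617e-5 * 328 = 0.02826376 eV
Step 2: Exponent = -Eg/(2kT) = -0.99/(2*0.02826376) = -17.51359
Step 3: T^(3/2) = 328^1.5 = 5940.33
Step 4: ni = 5e15 * 5940.33 * exp(-17.51359) = 7.36e+11 cm^-3

7.36e+11


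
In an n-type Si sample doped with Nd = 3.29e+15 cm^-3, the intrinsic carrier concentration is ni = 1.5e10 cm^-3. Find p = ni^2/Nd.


Step 1: Since Nd >> ni, n ≈ Nd = 3.29e+15 cm^-3
Step 2: p = ni^2 / n = (1.5e10)^2 / 3.29e+15
Step 3: p = 2.25e20 / 3.29e+15 = 6.84e+04 cm^-3

6.84e+04


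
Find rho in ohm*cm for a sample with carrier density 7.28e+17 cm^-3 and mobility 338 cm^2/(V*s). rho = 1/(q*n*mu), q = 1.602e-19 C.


Step 1: sigma = q * n * mu = 1.602e-19 * 7.28e+17 * 338 = 3.94195e+01 S/cm
Step 2: rho = 1 / sigma = 1 / 3.94195e+01 = 0.02537 ohm*cm

0.02537


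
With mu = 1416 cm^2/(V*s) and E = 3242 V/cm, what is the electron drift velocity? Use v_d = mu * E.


Step 1: v_d = mu * E
Step 2: v_d = 1416 * 3242 = 4590672
Step 3: v_d = 4.59e+06 cm/s

4.59e+06


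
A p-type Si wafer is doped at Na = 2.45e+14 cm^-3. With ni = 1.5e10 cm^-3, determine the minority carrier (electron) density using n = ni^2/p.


Step 1: Majority hole concentration p ≈ Na = 2.45e+14 cm^-3
Step 2: n = ni^2 / Na = (1.5e10)^2 / 2.45e+14
Step 3: n = 9.18e+05 cm^-3

9.18e+05


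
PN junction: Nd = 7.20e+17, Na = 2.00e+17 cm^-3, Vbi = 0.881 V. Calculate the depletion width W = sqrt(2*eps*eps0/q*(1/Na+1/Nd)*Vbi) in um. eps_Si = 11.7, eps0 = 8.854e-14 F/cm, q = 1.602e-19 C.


Step 1: 1/Na + 1/Nd = 1/2.00e+17 + 1/7.20e+17 = 6.38889e-18
Step 2: 2*eps*eps0/q = 2*11.7*8.854e-14/1.602e-19 = 1.293281e+07
Step 3: W^2 = 1.293281e+07 * 6.38889e-18 * 0.881 = 7.27938e-11
Step 4: W = sqrt(7.27938e-11) = 8.532e-06 cm = 0.08532 um

0.08532


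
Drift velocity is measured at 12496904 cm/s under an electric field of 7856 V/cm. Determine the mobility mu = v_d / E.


Step 1: mu = v_d / E
Step 2: mu = 12496904 / 7856
Step 3: mu = 1590.75 cm^2/(V*s)

1590.75


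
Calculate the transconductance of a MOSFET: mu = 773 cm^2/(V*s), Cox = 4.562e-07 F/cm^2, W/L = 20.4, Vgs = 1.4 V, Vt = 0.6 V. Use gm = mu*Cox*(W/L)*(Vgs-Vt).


Step 1: Vov = Vgs - Vt = 1.4 - 0.6 = 0.8 V
Step 2: gm = mu * Cox * (W/L) * Vov
Step 3: gm = 773 * 4.562e-07 * 20.4 * 0.8 = 5.76e-03 S

5.76e-03


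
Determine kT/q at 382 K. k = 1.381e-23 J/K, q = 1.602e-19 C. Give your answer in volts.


Step 1: kT = 1.381e-23 * 382 = 5.27542e-21 J
Step 2: Vt = kT/q = 5.27542e-21 / 1.602e-19
Step 3: Vt = 0.03293 V

0.03293


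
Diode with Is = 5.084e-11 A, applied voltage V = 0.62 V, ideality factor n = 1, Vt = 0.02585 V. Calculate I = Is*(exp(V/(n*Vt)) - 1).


Step 1: V/(n*Vt) = 0.62/(1*0.02585) = 23.9845
Step 2: exp(23.9845) = 2.6082e+10
Step 3: I = 5.084e-11 * (2.6082e+10 - 1) = 1.33e+00 A

1.33e+00


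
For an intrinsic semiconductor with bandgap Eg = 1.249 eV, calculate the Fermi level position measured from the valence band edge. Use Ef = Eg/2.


Step 1: For an intrinsic semiconductor, the Fermi level sits at midgap.
Step 2: Ef = Eg / 2 = 1.249 / 2 = 0.6245 eV

0.6245


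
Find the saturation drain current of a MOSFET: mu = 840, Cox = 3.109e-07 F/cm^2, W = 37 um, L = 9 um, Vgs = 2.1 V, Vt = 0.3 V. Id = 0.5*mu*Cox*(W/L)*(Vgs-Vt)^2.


Step 1: Overdrive voltage Vov = Vgs - Vt = 2.1 - 0.3 = 1.8 V
Step 2: W/L = 37/9 = 4.11111
Step 3: Id = 0.5 * 840 * 3.109e-07 * 4.11111 * 1.8^2
Step 4: Id = 1.74e-03 A

1.74e-03


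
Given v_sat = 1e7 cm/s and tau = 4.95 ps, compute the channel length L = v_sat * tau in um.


Step 1: tau in seconds = 4.95 ps * 1e-12 = 4.9500e-12 s
Step 2: L = v_sat * tau = 1e7 * 4.9500e-12 = 4.9500e-05 cm
Step 3: L in um = 4.9500e-05 * 1e4 = 0.495 um

0.495


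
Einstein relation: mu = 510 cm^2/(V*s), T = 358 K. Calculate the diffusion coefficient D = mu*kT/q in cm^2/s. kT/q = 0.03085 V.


Step 1: D = mu * (kT/q)
Step 2: D = 510 * 0.03085
Step 3: D = 15.73 cm^2/s

15.73


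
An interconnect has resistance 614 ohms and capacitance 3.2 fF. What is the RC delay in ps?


Step 1: tau = R * C
Step 2: tau = 614 * 3.2 fF = 614 * 3.2e-15 F
Step 3: tau = 1.9648e-12 s = 1.9648 ps

1.9648


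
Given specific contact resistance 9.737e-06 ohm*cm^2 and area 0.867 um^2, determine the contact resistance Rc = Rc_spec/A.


Step 1: Convert area to cm^2: 0.867 um^2 = 8.6700e-09 cm^2
Step 2: Rc = Rc_spec / A = 9.737e-06 / 8.6700e-09
Step 3: Rc = 1.12e+03 ohms

1.12e+03


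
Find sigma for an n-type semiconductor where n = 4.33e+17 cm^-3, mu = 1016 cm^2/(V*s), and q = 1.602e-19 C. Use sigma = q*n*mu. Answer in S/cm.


Step 1: sigma = q * n * mu
Step 2: sigma = 1.602e-19 * 4.33e+17 * 1016
Step 3: sigma = 7.048e+01 S/cm

7.048e+01


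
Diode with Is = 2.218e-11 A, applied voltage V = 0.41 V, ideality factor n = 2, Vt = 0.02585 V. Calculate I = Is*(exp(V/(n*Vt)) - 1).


Step 1: V/(n*Vt) = 0.41/(2*0.02585) = 7.9304
Step 2: exp(7.9304) = 2.7805e+03
Step 3: I = 2.218e-11 * (2.7805e+03 - 1) = 6.16e-08 A

6.16e-08


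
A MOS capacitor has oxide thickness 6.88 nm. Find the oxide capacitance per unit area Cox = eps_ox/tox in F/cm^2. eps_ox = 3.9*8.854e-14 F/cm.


Step 1: eps_ox = 3.9 * 8.854e-14 = 3.45306e-13 F/cm
Step 2: tox in cm = 6.88 nm * 1e-7 = 6.8800e-07 cm
Step 3: Cox = 3.45306e-13 / 6.8800e-07 = 5.02e-07 F/cm^2

5.02e-07


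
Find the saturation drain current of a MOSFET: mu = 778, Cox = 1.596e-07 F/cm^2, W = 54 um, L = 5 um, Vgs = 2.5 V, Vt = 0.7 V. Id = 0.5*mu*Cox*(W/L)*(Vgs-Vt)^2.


Step 1: Overdrive voltage Vov = Vgs - Vt = 2.5 - 0.7 = 1.8 V
Step 2: W/L = 54/5 = 10.8
Step 3: Id = 0.5 * 778 * 1.596e-07 * 10.8 * 1.8^2
Step 4: Id = 2.17e-03 A

2.17e-03


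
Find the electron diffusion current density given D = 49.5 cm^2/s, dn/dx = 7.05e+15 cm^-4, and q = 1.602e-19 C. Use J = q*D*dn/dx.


Step 1: J = q * D * (dn/dx)
Step 2: J = 1.602e-19 * 49.5 * 7.05e+15
Step 3: J = 5.59e-02 A/cm^2

5.59e-02


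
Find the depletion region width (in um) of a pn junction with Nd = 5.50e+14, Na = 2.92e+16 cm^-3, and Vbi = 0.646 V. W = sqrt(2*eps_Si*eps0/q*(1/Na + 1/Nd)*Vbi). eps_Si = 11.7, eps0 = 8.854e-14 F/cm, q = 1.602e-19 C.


Step 1: 1/Na + 1/Nd = 1/2.92e+16 + 1/5.50e+14 = 1.85243e-15
Step 2: 2*eps*eps0/q = 2*11.7*8.854e-14/1.602e-19 = 1.293281e+07
Step 3: W^2 = 1.293281e+07 * 1.85243e-15 * 0.646 = 1.54763e-08
Step 4: W = sqrt(1.54763e-08) = 1.244e-04 cm = 1.244 um

1.244


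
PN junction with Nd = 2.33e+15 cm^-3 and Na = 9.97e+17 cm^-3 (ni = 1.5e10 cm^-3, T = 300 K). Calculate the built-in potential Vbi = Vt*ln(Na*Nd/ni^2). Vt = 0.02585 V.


Step 1: Compute Na*Nd/ni^2 = 9.97e+17 * 2.33e+15 / (1.5e10)^2 = 1.0324e+13
Step 2: ln(1.0324e+13) = 29.9655
Step 3: Vbi = 0.02585 * 29.9655 = 0.775 V

0.775


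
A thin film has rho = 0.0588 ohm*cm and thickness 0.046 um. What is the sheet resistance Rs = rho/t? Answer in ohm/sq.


Step 1: Convert thickness to cm: t = 0.046 um = 4.6000e-06 cm
Step 2: Rs = rho / t = 0.0588 / 4.6000e-06
Step 3: Rs = 12782.6 ohm/sq

12782.6


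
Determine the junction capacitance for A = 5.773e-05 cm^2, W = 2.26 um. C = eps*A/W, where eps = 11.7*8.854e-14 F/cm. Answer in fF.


Step 1: eps_Si = 11.7 * 8.854e-14 = 1.035918e-12 F/cm
Step 2: W in cm = 2.26 * 1e-4 = 2.26e-04 cm
Step 3: C = 1.035918e-12 * 5.773e-05 / 2.26e-04 = 2.646175e-13 F
Step 4: C = 264.62 fF

264.62


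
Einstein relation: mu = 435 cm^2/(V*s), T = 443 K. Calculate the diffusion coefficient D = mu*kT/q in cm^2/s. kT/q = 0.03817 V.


Step 1: D = mu * (kT/q)
Step 2: D = 435 * 0.03817
Step 3: D = 16.6 cm^2/s

16.6


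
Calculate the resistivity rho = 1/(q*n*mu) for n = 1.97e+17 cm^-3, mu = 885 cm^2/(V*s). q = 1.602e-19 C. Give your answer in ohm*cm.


Step 1: sigma = q * n * mu = 1.602e-19 * 1.97e+17 * 885 = 2.79301e+01 S/cm
Step 2: rho = 1 / sigma = 1 / 2.79301e+01 = 0.0358 ohm*cm

0.0358


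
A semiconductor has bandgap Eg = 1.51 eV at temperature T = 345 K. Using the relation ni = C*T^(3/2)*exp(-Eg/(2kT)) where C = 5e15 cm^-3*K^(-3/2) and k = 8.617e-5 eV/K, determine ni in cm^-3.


Step 1: Compute kT = 8.617e-5 * 345 = 0.02972865 eV
Step 2: Exponent = -Eg/(2kT) = -1.51/(2*0.02972865) = -25.39638
Step 3: T^(3/2) = 345^1.5 = 6408.09
Step 4: ni = 5e15 * 6408.09 * exp(-25.39638) = 2.99e+08 cm^-3

2.99e+08


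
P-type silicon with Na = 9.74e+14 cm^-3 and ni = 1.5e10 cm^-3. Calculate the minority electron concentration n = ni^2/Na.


Step 1: Majority hole concentration p ≈ Na = 9.74e+14 cm^-3
Step 2: n = ni^2 / Na = (1.5e10)^2 / 9.74e+14
Step 3: n = 2.31e+05 cm^-3

2.31e+05


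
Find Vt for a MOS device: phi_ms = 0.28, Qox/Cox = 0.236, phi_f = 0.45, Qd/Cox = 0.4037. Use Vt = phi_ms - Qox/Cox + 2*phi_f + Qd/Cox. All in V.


Step 1: Vt = phi_ms - Qox/Cox + 2*phi_f + Qd/Cox
Step 2: Vt = 0.28 - 0.236 + 2*0.45 + 0.4037
Step 3: Vt = 0.28 - 0.236 + 0.9 + 0.4037
Step 4: Vt = 1.3477 V

1.3477


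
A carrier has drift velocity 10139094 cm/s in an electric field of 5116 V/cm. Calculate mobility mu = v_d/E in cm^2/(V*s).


Step 1: mu = v_d / E
Step 2: mu = 10139094 / 5116
Step 3: mu = 1981.84 cm^2/(V*s)

1981.84


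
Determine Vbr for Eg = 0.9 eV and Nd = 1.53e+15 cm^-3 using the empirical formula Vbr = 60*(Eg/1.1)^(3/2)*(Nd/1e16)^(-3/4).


Step 1: Eg/1.1 = 0.9/1.1 = 0.818182
Step 2: (Eg/1.1)^1.5 = 0.818182^1.5 = 0.740074
Step 3: (Nd/1e16)^(-0.75) = (0.153)^(-0.75) = 4.087723
Step 4: Vbr = 60 * 0.740074 * 4.087723 = 181.5 V

181.5


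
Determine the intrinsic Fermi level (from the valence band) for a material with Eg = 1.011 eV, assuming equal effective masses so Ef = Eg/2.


Step 1: For an intrinsic semiconductor, the Fermi level sits at midgap.
Step 2: Ef = Eg / 2 = 1.011 / 2 = 0.5055 eV

0.5055


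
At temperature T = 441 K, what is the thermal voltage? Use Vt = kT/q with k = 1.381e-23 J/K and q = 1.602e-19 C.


Step 1: kT = 1.381e-23 * 441 = 6.09021e-21 J
Step 2: Vt = kT/q = 6.09021e-21 / 1.602e-19
Step 3: Vt = 0.03802 V

0.03802


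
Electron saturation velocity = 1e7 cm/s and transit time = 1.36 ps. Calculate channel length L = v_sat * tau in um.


Step 1: tau in seconds = 1.36 ps * 1e-12 = 1.3600e-12 s
Step 2: L = v_sat * tau = 1e7 * 1.3600e-12 = 1.3600e-05 cm
Step 3: L in um = 1.3600e-05 * 1e4 = 0.136 um

0.136


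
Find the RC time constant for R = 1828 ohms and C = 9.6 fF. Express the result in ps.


Step 1: tau = R * C
Step 2: tau = 1828 * 9.6 fF = 1828 * 9.6e-15 F
Step 3: tau = 1.75488e-11 s = 17.5488 ps

17.5488


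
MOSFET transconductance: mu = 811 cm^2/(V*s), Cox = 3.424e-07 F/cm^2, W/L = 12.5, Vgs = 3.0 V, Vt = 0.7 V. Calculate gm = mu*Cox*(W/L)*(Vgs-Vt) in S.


Step 1: Vov = Vgs - Vt = 3.0 - 0.7 = 2.3 V
Step 2: gm = mu * Cox * (W/L) * Vov
Step 3: gm = 811 * 3.424e-07 * 12.5 * 2.3 = 7.98e-03 S

7.98e-03


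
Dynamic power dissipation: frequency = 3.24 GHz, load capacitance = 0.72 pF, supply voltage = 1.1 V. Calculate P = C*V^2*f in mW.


Step 1: V^2 = 1.1^2 = 1.21 V^2
Step 2: P = C*V^2*f = 0.72e-12 F * 1.21 * 3.24e9 Hz
Step 3: P = 2.822688e-03 W
Step 4: P = 2.823 mW

2.823


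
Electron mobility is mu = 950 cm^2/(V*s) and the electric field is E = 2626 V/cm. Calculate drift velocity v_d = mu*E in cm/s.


Step 1: v_d = mu * E
Step 2: v_d = 950 * 2626 = 2494700
Step 3: v_d = 2.49e+06 cm/s

2.49e+06


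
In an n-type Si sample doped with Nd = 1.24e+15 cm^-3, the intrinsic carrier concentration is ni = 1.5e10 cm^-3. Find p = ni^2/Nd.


Step 1: Since Nd >> ni, n ≈ Nd = 1.24e+15 cm^-3
Step 2: p = ni^2 / n = (1.5e10)^2 / 1.24e+15
Step 3: p = 2.25e20 / 1.24e+15 = 1.81e+05 cm^-3

1.81e+05


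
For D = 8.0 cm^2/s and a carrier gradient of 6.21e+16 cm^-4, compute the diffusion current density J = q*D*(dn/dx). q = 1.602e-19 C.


Step 1: J = q * D * (dn/dx)
Step 2: J = 1.602e-19 * 8.0 * 6.21e+16
Step 3: J = 7.96e-02 A/cm^2

7.96e-02


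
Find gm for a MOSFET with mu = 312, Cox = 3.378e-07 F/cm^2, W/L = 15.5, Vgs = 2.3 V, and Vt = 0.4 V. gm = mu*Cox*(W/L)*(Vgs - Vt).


Step 1: Vov = Vgs - Vt = 2.3 - 0.4 = 1.9 V
Step 2: gm = mu * Cox * (W/L) * Vov
Step 3: gm = 312 * 3.378e-07 * 15.5 * 1.9 = 3.10e-03 S

3.10e-03


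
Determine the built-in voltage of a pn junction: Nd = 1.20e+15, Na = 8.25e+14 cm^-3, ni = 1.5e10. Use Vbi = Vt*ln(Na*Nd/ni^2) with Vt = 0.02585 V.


Step 1: Compute Na*Nd/ni^2 = 8.25e+14 * 1.20e+15 / (1.5e10)^2 = 4.4000e+09
Step 2: ln(4.4000e+09) = 22.2049
Step 3: Vbi = 0.02585 * 22.2049 = 0.574 V

0.574


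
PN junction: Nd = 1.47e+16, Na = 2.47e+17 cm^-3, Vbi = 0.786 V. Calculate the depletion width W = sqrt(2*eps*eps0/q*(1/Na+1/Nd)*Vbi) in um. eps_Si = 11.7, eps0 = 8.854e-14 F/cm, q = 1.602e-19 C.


Step 1: 1/Na + 1/Nd = 1/2.47e+17 + 1/1.47e+16 = 7.20758e-17
Step 2: 2*eps*eps0/q = 2*11.7*8.854e-14/1.602e-19 = 1.293281e+07
Step 3: W^2 = 1.293281e+07 * 7.20758e-17 * 0.786 = 7.32664e-10
Step 4: W = sqrt(7.32664e-10) = 2.707e-05 cm = 0.2707 um

0.2707


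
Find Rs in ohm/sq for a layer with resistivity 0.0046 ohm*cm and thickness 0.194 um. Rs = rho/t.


Step 1: Convert thickness to cm: t = 0.194 um = 1.9400e-05 cm
Step 2: Rs = rho / t = 0.0046 / 1.9400e-05
Step 3: Rs = 237.1 ohm/sq

237.1


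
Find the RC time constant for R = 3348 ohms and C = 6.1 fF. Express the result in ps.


Step 1: tau = R * C
Step 2: tau = 3348 * 6.1 fF = 3348 * 6.1e-15 F
Step 3: tau = 2.04228e-11 s = 20.4228 ps

20.4228


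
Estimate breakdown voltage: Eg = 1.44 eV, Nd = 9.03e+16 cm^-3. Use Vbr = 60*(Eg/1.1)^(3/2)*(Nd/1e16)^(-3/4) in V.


Step 1: Eg/1.1 = 1.44/1.1 = 1.309091
Step 2: (Eg/1.1)^1.5 = 1.309091^1.5 = 1.497803
Step 3: (Nd/1e16)^(-0.75) = (9.03)^(-0.75) = 0.191970
Step 4: Vbr = 60 * 1.497803 * 0.191970 = 17.3 V

17.3


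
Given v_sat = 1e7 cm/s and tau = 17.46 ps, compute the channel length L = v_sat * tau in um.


Step 1: tau in seconds = 17.46 ps * 1e-12 = 1.7460e-11 s
Step 2: L = v_sat * tau = 1e7 * 1.7460e-11 = 1.7460e-04 cm
Step 3: L in um = 1.7460e-04 * 1e4 = 1.746 um

1.746


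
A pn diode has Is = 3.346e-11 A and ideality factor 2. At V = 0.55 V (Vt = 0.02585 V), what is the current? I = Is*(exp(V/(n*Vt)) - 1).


Step 1: V/(n*Vt) = 0.55/(2*0.02585) = 10.6383
Step 2: exp(10.6383) = 4.1702e+04
Step 3: I = 3.346e-11 * (4.1702e+04 - 1) = 1.40e-06 A

1.40e-06


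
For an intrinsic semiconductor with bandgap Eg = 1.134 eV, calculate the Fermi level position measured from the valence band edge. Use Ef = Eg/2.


Step 1: For an intrinsic semiconductor, the Fermi level sits at midgap.
Step 2: Ef = Eg / 2 = 1.134 / 2 = 0.567 eV

0.567


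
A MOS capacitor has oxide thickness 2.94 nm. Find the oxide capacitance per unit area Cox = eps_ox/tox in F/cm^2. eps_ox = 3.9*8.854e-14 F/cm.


Step 1: eps_ox = 3.9 * 8.854e-14 = 3.45306e-13 F/cm
Step 2: tox in cm = 2.94 nm * 1e-7 = 2.9400e-07 cm
Step 3: Cox = 3.45306e-13 / 2.9400e-07 = 1.17e-06 F/cm^2

1.17e-06


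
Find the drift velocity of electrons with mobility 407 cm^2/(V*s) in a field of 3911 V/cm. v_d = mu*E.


Step 1: v_d = mu * E
Step 2: v_d = 407 * 3911 = 1591777
Step 3: v_d = 1.59e+06 cm/s

1.59e+06


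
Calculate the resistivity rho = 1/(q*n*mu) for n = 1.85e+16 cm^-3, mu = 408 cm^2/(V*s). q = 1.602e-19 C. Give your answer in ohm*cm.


Step 1: sigma = q * n * mu = 1.602e-19 * 1.85e+16 * 408 = 1.20919e+00 S/cm
Step 2: rho = 1 / sigma = 1 / 1.20919e+00 = 0.827 ohm*cm

0.827


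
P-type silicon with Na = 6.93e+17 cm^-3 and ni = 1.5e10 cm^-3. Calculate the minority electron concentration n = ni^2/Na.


Step 1: Majority hole concentration p ≈ Na = 6.93e+17 cm^-3
Step 2: n = ni^2 / Na = (1.5e10)^2 / 6.93e+17
Step 3: n = 3.25e+02 cm^-3

3.25e+02


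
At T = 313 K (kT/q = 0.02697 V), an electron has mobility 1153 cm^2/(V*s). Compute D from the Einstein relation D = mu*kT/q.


Step 1: D = mu * (kT/q)
Step 2: D = 1153 * 0.02697
Step 3: D = 31.1 cm^2/s

31.1


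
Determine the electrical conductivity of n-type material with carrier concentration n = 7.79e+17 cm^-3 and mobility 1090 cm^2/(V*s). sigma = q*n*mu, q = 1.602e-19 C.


Step 1: sigma = q * n * mu
Step 2: sigma = 1.602e-19 * 7.79e+17 * 1090
Step 3: sigma = 1.360e+02 S/cm

1.360e+02


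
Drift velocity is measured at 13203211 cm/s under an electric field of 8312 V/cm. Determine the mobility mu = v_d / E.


Step 1: mu = v_d / E
Step 2: mu = 13203211 / 8312
Step 3: mu = 1588.45 cm^2/(V*s)

1588.45


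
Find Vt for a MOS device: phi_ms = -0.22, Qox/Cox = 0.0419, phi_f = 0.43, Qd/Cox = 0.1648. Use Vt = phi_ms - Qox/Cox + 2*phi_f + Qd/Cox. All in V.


Step 1: Vt = phi_ms - Qox/Cox + 2*phi_f + Qd/Cox
Step 2: Vt = -0.22 - 0.0419 + 2*0.43 + 0.1648
Step 3: Vt = -0.22 - 0.0419 + 0.86 + 0.1648
Step 4: Vt = 0.7629 V

0.7629


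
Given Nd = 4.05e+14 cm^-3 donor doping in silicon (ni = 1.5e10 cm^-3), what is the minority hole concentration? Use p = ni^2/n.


Step 1: Since Nd >> ni, n ≈ Nd = 4.05e+14 cm^-3
Step 2: p = ni^2 / n = (1.5e10)^2 / 4.05e+14
Step 3: p = 2.25e20 / 4.05e+14 = 5.56e+05 cm^-3

5.56e+05


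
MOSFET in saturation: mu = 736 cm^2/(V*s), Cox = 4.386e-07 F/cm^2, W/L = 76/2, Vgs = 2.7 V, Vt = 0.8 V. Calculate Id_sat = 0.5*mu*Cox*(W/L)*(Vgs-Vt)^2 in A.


Step 1: Overdrive voltage Vov = Vgs - Vt = 2.7 - 0.8 = 1.9 V
Step 2: W/L = 76/2 = 38
Step 3: Id = 0.5 * 736 * 4.386e-07 * 38 * 1.9^2
Step 4: Id = 2.21e-02 A

2.21e-02


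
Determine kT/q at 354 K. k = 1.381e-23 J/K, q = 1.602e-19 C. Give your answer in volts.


Step 1: kT = 1.381e-23 * 354 = 4.88874e-21 J
Step 2: Vt = kT/q = 4.88874e-21 / 1.602e-19
Step 3: Vt = 0.03052 V

0.03052


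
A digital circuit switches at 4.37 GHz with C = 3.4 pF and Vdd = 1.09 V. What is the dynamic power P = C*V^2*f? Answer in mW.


Step 1: V^2 = 1.09^2 = 1.1881 V^2
Step 2: P = C*V^2*f = 3.4e-12 F * 1.1881 * 4.37e9 Hz
Step 3: P = 1.76527898e-02 W
Step 4: P = 17.653 mW

17.653


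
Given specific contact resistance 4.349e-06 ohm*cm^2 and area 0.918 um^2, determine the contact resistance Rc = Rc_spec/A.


Step 1: Convert area to cm^2: 0.918 um^2 = 9.1800e-09 cm^2
Step 2: Rc = Rc_spec / A = 4.349e-06 / 9.1800e-09
Step 3: Rc = 4.74e+02 ohms

4.74e+02


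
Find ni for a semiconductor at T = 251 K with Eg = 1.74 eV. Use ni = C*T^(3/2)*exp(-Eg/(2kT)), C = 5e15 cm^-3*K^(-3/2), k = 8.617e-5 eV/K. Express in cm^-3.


Step 1: Compute kT = 8.617e-5 * 251 = 0.02162867 eV
Step 2: Exponent = -Eg/(2kT) = -1.74/(2*0.02162867) = -40.22439
Step 3: T^(3/2) = 251^1.5 = 3976.59
Step 4: ni = 5e15 * 3976.59 * exp(-40.22439) = 6.75e+01 cm^-3

6.75e+01


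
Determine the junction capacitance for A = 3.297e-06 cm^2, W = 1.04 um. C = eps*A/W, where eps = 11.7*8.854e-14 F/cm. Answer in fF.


Step 1: eps_Si = 11.7 * 8.854e-14 = 1.035918e-12 F/cm
Step 2: W in cm = 1.04 * 1e-4 = 1.04e-04 cm
Step 3: C = 1.035918e-12 * 3.297e-06 / 1.04e-04 = 3.284059e-14 F
Step 4: C = 32.84 fF

32.84


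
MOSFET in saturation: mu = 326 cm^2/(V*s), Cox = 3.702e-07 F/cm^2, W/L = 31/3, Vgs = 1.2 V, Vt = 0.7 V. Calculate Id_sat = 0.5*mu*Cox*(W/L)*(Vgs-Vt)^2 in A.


Step 1: Overdrive voltage Vov = Vgs - Vt = 1.2 - 0.7 = 0.5 V
Step 2: W/L = 31/3 = 10.3333
Step 3: Id = 0.5 * 326 * 3.702e-07 * 10.3333 * 0.5^2
Step 4: Id = 1.56e-04 A

1.56e-04


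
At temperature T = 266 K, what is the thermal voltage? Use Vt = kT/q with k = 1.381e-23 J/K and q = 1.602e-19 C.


Step 1: kT = 1.381e-23 * 266 = 3.67346e-21 J
Step 2: Vt = kT/q = 3.67346e-21 / 1.602e-19
Step 3: Vt = 0.02293 V

0.02293


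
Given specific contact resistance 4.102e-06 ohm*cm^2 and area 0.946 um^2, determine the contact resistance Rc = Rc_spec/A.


Step 1: Convert area to cm^2: 0.946 um^2 = 9.4600e-09 cm^2
Step 2: Rc = Rc_spec / A = 4.102e-06 / 9.4600e-09
Step 3: Rc = 4.34e+02 ohms

4.34e+02


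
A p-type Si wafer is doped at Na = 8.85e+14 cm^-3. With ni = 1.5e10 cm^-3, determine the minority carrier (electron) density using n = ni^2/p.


Step 1: Majority hole concentration p ≈ Na = 8.85e+14 cm^-3
Step 2: n = ni^2 / Na = (1.5e10)^2 / 8.85e+14
Step 3: n = 2.54e+05 cm^-3

2.54e+05


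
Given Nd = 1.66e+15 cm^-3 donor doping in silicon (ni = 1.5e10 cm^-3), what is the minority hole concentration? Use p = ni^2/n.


Step 1: Since Nd >> ni, n ≈ Nd = 1.66e+15 cm^-3
Step 2: p = ni^2 / n = (1.5e10)^2 / 1.66e+15
Step 3: p = 2.25e20 / 1.66e+15 = 1.36e+05 cm^-3

1.36e+05


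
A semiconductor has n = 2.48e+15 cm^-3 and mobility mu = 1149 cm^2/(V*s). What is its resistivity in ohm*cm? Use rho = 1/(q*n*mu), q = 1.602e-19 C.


Step 1: sigma = q * n * mu = 1.602e-19 * 2.48e+15 * 1149 = 4.56493e-01 S/cm
Step 2: rho = 1 / sigma = 1 / 4.56493e-01 = 2.191 ohm*cm

2.191


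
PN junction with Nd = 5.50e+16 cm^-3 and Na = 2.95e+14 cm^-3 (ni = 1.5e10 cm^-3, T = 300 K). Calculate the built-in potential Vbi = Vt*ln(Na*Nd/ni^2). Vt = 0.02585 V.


Step 1: Compute Na*Nd/ni^2 = 2.95e+14 * 5.50e+16 / (1.5e10)^2 = 7.2111e+10
Step 2: ln(7.2111e+10) = 25.0015
Step 3: Vbi = 0.02585 * 25.0015 = 0.646 V

0.646


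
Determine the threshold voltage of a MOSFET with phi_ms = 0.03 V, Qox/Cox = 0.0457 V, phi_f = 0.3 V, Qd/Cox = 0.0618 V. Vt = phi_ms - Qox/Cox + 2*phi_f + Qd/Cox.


Step 1: Vt = phi_ms - Qox/Cox + 2*phi_f + Qd/Cox
Step 2: Vt = 0.03 - 0.0457 + 2*0.3 + 0.0618
Step 3: Vt = 0.03 - 0.0457 + 0.6 + 0.0618
Step 4: Vt = 0.6461 V

0.6461


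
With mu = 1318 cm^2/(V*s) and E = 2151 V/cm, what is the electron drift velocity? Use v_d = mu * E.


Step 1: v_d = mu * E
Step 2: v_d = 1318 * 2151 = 2835018
Step 3: v_d = 2.84e+06 cm/s

2.84e+06


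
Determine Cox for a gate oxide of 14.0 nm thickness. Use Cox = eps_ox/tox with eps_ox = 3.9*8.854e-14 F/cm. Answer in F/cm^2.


Step 1: eps_ox = 3.9 * 8.854e-14 = 3.45306e-13 F/cm
Step 2: tox in cm = 14.0 nm * 1e-7 = 1.4000e-06 cm
Step 3: Cox = 3.45306e-13 / 1.4000e-06 = 2.47e-07 F/cm^2

2.47e-07


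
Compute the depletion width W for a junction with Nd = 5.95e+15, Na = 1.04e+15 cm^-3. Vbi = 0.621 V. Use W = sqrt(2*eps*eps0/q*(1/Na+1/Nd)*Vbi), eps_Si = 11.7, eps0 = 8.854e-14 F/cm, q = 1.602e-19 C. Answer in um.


Step 1: 1/Na + 1/Nd = 1/1.04e+15 + 1/5.95e+15 = 1.12961e-15
Step 2: 2*eps*eps0/q = 2*11.7*8.854e-14/1.602e-19 = 1.293281e+07
Step 3: W^2 = 1.293281e+07 * 1.12961e-15 * 0.621 = 9.07221e-09
Step 4: W = sqrt(9.07221e-09) = 9.525e-05 cm = 0.9525 um

0.9525


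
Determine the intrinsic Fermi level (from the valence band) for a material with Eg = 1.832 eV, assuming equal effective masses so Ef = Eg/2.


Step 1: For an intrinsic semiconductor, the Fermi level sits at midgap.
Step 2: Ef = Eg / 2 = 1.832 / 2 = 0.916 eV

0.916


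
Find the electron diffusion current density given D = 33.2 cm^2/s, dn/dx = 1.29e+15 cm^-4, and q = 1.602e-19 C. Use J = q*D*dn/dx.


Step 1: J = q * D * (dn/dx)
Step 2: J = 1.602e-19 * 33.2 * 1.29e+15
Step 3: J = 6.86e-03 A/cm^2

6.86e-03


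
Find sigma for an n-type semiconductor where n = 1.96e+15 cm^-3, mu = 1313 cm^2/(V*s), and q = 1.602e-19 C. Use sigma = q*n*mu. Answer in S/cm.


Step 1: sigma = q * n * mu
Step 2: sigma = 1.602e-19 * 1.96e+15 * 1313
Step 3: sigma = 4.123e-01 S/cm

4.123e-01


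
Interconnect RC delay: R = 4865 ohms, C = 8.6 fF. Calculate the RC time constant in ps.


Step 1: tau = R * C
Step 2: tau = 4865 * 8.6 fF = 4865 * 8.6e-15 F
Step 3: tau = 4.1839e-11 s = 41.839 ps

41.839


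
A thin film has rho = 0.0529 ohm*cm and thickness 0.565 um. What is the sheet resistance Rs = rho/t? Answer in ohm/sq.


Step 1: Convert thickness to cm: t = 0.565 um = 5.6500e-05 cm
Step 2: Rs = rho / t = 0.0529 / 5.6500e-05
Step 3: Rs = 936.3 ohm/sq

936.3


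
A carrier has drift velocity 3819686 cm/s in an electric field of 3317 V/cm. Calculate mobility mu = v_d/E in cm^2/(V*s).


Step 1: mu = v_d / E
Step 2: mu = 3819686 / 3317
Step 3: mu = 1151.55 cm^2/(V*s)

1151.55


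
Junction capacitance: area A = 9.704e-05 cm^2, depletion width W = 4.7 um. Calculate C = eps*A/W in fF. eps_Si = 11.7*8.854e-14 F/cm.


Step 1: eps_Si = 11.7 * 8.854e-14 = 1.035918e-12 F/cm
Step 2: W in cm = 4.7 * 1e-4 = 4.70e-04 cm
Step 3: C = 1.035918e-12 * 9.704e-05 / 4.70e-04 = 2.138840e-13 F
Step 4: C = 213.88 fF

213.88


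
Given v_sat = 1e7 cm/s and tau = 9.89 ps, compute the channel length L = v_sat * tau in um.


Step 1: tau in seconds = 9.89 ps * 1e-12 = 9.8900e-12 s
Step 2: L = v_sat * tau = 1e7 * 9.8900e-12 = 9.8900e-05 cm
Step 3: L in um = 9.8900e-05 * 1e4 = 0.989 um

0.989


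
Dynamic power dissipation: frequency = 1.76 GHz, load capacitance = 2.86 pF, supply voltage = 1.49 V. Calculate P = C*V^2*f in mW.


Step 1: V^2 = 1.49^2 = 2.2201 V^2
Step 2: P = C*V^2*f = 2.86e-12 F * 2.2201 * 1.76e9 Hz
Step 3: P = 1.117509536e-02 W
Step 4: P = 11.175 mW

11.175


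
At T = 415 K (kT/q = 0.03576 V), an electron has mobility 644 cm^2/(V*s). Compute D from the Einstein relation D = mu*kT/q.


Step 1: D = mu * (kT/q)
Step 2: D = 644 * 0.03576
Step 3: D = 23.03 cm^2/s

23.03


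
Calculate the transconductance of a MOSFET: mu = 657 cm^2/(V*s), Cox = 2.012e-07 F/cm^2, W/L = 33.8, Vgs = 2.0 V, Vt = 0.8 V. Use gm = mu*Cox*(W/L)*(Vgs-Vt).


Step 1: Vov = Vgs - Vt = 2.0 - 0.8 = 1.2 V
Step 2: gm = mu * Cox * (W/L) * Vov
Step 3: gm = 657 * 2.012e-07 * 33.8 * 1.2 = 5.36e-03 S

5.36e-03


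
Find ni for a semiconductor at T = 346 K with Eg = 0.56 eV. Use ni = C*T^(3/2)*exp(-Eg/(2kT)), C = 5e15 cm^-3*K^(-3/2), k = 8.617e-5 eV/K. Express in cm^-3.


Step 1: Compute kT = 8.617e-5 * 346 = 0.02981482 eV
Step 2: Exponent = -Eg/(2kT) = -0.56/(2*0.02981482) = -9.39130
Step 3: T^(3/2) = 346^1.5 = 6435.97
Step 4: ni = 5e15 * 6435.97 * exp(-9.39130) = 2.69e+15 cm^-3

2.69e+15


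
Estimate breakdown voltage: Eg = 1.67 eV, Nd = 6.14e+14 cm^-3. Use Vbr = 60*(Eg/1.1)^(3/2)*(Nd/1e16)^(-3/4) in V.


Step 1: Eg/1.1 = 1.67/1.1 = 1.518182
Step 2: (Eg/1.1)^1.5 = 1.518182^1.5 = 1.870621
Step 3: (Nd/1e16)^(-0.75) = (0.0614)^(-0.75) = 8.107253
Step 4: Vbr = 60 * 1.870621 * 8.107253 = 909.9 V

909.9


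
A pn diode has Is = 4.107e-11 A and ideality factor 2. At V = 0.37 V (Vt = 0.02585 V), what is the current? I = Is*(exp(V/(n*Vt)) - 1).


Step 1: V/(n*Vt) = 0.37/(2*0.02585) = 7.1567
Step 2: exp(7.1567) = 1.2827e+03
Step 3: I = 4.107e-11 * (1.2827e+03 - 1) = 5.26e-08 A

5.26e-08


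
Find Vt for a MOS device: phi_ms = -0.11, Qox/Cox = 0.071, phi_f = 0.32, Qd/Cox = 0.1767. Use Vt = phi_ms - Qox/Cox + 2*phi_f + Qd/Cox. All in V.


Step 1: Vt = phi_ms - Qox/Cox + 2*phi_f + Qd/Cox
Step 2: Vt = -0.11 - 0.071 + 2*0.32 + 0.1767
Step 3: Vt = -0.11 - 0.071 + 0.64 + 0.1767
Step 4: Vt = 0.6357 V

0.6357


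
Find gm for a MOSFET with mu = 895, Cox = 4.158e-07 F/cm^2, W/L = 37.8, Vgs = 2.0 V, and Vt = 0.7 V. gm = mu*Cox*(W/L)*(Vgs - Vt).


Step 1: Vov = Vgs - Vt = 2.0 - 0.7 = 1.3 V
Step 2: gm = mu * Cox * (W/L) * Vov
Step 3: gm = 895 * 4.158e-07 * 37.8 * 1.3 = 1.83e-02 S

1.83e-02


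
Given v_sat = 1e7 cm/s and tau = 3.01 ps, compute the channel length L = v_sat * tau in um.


Step 1: tau in seconds = 3.01 ps * 1e-12 = 3.0100e-12 s
Step 2: L = v_sat * tau = 1e7 * 3.0100e-12 = 3.0100e-05 cm
Step 3: L in um = 3.0100e-05 * 1e4 = 0.301 um

0.301


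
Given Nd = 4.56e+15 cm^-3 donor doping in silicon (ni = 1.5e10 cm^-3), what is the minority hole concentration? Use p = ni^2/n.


Step 1: Since Nd >> ni, n ≈ Nd = 4.56e+15 cm^-3
Step 2: p = ni^2 / n = (1.5e10)^2 / 4.56e+15
Step 3: p = 2.25e20 / 4.56e+15 = 4.93e+04 cm^-3

4.93e+04


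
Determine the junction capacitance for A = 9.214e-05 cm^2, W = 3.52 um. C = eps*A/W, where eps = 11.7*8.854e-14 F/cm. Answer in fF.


Step 1: eps_Si = 11.7 * 8.854e-14 = 1.035918e-12 F/cm
Step 2: W in cm = 3.52 * 1e-4 = 3.52e-04 cm
Step 3: C = 1.035918e-12 * 9.214e-05 / 3.52e-04 = 2.711633e-13 F
Step 4: C = 271.16 fF

271.16


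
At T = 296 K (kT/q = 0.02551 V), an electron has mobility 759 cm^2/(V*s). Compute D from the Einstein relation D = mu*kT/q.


Step 1: D = mu * (kT/q)
Step 2: D = 759 * 0.02551
Step 3: D = 19.36 cm^2/s

19.36


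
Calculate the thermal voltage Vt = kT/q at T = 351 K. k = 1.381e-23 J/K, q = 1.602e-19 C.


Step 1: kT = 1.381e-23 * 351 = 4.84731e-21 J
Step 2: Vt = kT/q = 4.84731e-21 / 1.602e-19
Step 3: Vt = 0.03026 V

0.03026


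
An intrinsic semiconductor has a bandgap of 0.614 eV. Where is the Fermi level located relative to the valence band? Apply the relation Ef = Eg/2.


Step 1: For an intrinsic semiconductor, the Fermi level sits at midgap.
Step 2: Ef = Eg / 2 = 0.614 / 2 = 0.307 eV

0.307


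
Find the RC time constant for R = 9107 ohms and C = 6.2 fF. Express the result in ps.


Step 1: tau = R * C
Step 2: tau = 9107 * 6.2 fF = 9107 * 6.2e-15 F
Step 3: tau = 5.64634e-11 s = 56.4634 ps

56.4634


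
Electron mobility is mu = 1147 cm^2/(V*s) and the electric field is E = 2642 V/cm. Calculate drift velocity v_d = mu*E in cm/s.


Step 1: v_d = mu * E
Step 2: v_d = 1147 * 2642 = 3030374
Step 3: v_d = 3.03e+06 cm/s

3.03e+06


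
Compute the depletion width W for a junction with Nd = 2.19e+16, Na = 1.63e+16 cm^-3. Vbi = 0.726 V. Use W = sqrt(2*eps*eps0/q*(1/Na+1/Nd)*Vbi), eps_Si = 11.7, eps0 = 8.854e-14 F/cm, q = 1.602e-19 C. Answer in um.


Step 1: 1/Na + 1/Nd = 1/1.63e+16 + 1/2.19e+16 = 1.07012e-16
Step 2: 2*eps*eps0/q = 2*11.7*8.854e-14/1.602e-19 = 1.293281e+07
Step 3: W^2 = 1.293281e+07 * 1.07012e-16 * 0.726 = 1.00476e-09
Step 4: W = sqrt(1.00476e-09) = 3.170e-05 cm = 0.317 um

0.317


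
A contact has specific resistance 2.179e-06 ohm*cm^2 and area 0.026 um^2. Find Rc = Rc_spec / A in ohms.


Step 1: Convert area to cm^2: 0.026 um^2 = 2.6000e-10 cm^2
Step 2: Rc = Rc_spec / A = 2.179e-06 / 2.6000e-10
Step 3: Rc = 8.38e+03 ohms

8.38e+03


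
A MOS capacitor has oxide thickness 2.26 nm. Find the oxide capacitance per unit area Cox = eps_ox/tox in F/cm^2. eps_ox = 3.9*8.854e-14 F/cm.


Step 1: eps_ox = 3.9 * 8.854e-14 = 3.45306e-13 F/cm
Step 2: tox in cm = 2.26 nm * 1e-7 = 2.2600e-07 cm
Step 3: Cox = 3.45306e-13 / 2.2600e-07 = 1.53e-06 F/cm^2

1.53e-06


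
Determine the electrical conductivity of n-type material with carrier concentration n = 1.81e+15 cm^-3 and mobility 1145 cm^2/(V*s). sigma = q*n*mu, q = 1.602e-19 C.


Step 1: sigma = q * n * mu
Step 2: sigma = 1.602e-19 * 1.81e+15 * 1145
Step 3: sigma = 3.320e-01 S/cm

3.320e-01


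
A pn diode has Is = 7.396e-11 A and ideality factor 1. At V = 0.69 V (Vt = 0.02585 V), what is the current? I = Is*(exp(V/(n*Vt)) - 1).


Step 1: V/(n*Vt) = 0.69/(1*0.02585) = 26.6925
Step 2: exp(26.6925) = 3.9121e+11
Step 3: I = 7.396e-11 * (3.9121e+11 - 1) = 2.89e+01 A

2.89e+01


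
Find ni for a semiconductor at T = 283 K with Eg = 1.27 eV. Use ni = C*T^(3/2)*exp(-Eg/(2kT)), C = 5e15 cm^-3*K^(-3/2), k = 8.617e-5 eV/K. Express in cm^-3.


Step 1: Compute kT = 8.617e-5 * 283 = 0.02438611 eV
Step 2: Exponent = -Eg/(2kT) = -1.27/(2*0.02438611) = -26.03941
Step 3: T^(3/2) = 283^1.5 = 4760.80
Step 4: ni = 5e15 * 4760.80 * exp(-26.03941) = 1.17e+08 cm^-3

1.17e+08


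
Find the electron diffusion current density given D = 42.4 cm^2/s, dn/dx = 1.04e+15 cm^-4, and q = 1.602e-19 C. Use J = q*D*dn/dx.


Step 1: J = q * D * (dn/dx)
Step 2: J = 1.602e-19 * 42.4 * 1.04e+15
Step 3: J = 7.06e-03 A/cm^2

7.06e-03


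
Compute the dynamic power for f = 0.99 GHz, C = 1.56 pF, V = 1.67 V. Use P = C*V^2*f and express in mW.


Step 1: V^2 = 1.67^2 = 2.7889 V^2
Step 2: P = C*V^2*f = 1.56e-12 F * 2.7889 * 0.99e9 Hz
Step 3: P = 4.30717716e-03 W
Step 4: P = 4.307 mW

4.307


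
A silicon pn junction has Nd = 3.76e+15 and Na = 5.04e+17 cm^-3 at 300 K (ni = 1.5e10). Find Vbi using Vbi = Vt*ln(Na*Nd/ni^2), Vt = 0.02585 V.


Step 1: Compute Na*Nd/ni^2 = 5.04e+17 * 3.76e+15 / (1.5e10)^2 = 8.4224e+12
Step 2: ln(8.4224e+12) = 29.7619
Step 3: Vbi = 0.02585 * 29.7619 = 0.769 V

0.769


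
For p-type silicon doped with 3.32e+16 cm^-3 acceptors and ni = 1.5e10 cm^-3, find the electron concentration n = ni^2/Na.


Step 1: Majority hole concentration p ≈ Na = 3.32e+16 cm^-3
Step 2: n = ni^2 / Na = (1.5e10)^2 / 3.32e+16
Step 3: n = 6.78e+03 cm^-3

6.78e+03


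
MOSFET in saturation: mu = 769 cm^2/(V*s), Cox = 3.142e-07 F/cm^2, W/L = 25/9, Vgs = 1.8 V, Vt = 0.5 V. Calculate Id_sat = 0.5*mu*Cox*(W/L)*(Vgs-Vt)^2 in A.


Step 1: Overdrive voltage Vov = Vgs - Vt = 1.8 - 0.5 = 1.3 V
Step 2: W/L = 25/9 = 2.77778
Step 3: Id = 0.5 * 769 * 3.142e-07 * 2.77778 * 1.3^2
Step 4: Id = 5.67e-04 A

5.67e-04


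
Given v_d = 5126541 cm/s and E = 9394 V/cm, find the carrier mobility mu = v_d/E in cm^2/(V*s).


Step 1: mu = v_d / E
Step 2: mu = 5126541 / 9394
Step 3: mu = 545.73 cm^2/(V*s)

545.73


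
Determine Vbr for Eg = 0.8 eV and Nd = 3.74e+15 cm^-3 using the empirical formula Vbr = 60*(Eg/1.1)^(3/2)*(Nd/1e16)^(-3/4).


Step 1: Eg/1.1 = 0.8/1.1 = 0.727273
Step 2: (Eg/1.1)^1.5 = 0.727273^1.5 = 0.620221
Step 3: (Nd/1e16)^(-0.75) = (0.374)^(-0.75) = 2.090963
Step 4: Vbr = 60 * 0.620221 * 2.090963 = 77.8 V

77.8


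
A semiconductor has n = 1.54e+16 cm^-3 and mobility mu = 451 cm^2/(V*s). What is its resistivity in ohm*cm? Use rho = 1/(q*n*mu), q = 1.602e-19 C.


Step 1: sigma = q * n * mu = 1.602e-19 * 1.54e+16 * 451 = 1.11265e+00 S/cm
Step 2: rho = 1 / sigma = 1 / 1.11265e+00 = 0.8988 ohm*cm

0.8988


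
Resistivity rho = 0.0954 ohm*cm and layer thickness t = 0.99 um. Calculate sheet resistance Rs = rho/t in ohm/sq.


Step 1: Convert thickness to cm: t = 0.99 um = 9.9000e-05 cm
Step 2: Rs = rho / t = 0.0954 / 9.9000e-05
Step 3: Rs = 963.6 ohm/sq

963.6


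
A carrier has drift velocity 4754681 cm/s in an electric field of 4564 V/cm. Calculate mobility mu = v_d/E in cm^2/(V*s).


Step 1: mu = v_d / E
Step 2: mu = 4754681 / 4564
Step 3: mu = 1041.78 cm^2/(V*s)

1041.78


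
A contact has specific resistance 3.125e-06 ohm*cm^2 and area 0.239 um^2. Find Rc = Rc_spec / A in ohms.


Step 1: Convert area to cm^2: 0.239 um^2 = 2.3900e-09 cm^2
Step 2: Rc = Rc_spec / A = 3.125e-06 / 2.3900e-09
Step 3: Rc = 1.31e+03 ohms

1.31e+03


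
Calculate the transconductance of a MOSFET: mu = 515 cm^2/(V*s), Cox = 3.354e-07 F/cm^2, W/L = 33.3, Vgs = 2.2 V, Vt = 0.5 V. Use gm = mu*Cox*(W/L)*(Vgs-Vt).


Step 1: Vov = Vgs - Vt = 2.2 - 0.5 = 1.7 V
Step 2: gm = mu * Cox * (W/L) * Vov
Step 3: gm = 515 * 3.354e-07 * 33.3 * 1.7 = 9.78e-03 S

9.78e-03


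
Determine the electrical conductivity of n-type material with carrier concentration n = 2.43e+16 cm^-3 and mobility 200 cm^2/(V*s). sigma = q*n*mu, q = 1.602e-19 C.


Step 1: sigma = q * n * mu
Step 2: sigma = 1.602e-19 * 2.43e+16 * 200
Step 3: sigma = 7.786e-01 S/cm

7.786e-01


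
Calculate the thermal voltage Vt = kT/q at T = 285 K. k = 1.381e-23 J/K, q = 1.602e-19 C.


Step 1: kT = 1.381e-23 * 285 = 3.93585e-21 J
Step 2: Vt = kT/q = 3.93585e-21 / 1.602e-19
Step 3: Vt = 0.02457 V

0.02457


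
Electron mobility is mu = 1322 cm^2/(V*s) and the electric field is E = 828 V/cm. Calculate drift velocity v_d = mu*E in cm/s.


Step 1: v_d = mu * E
Step 2: v_d = 1322 * 828 = 1094616
Step 3: v_d = 1.09e+06 cm/s

1.09e+06


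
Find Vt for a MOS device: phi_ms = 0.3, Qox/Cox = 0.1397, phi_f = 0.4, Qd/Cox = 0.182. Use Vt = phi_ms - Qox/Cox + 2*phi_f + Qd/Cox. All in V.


Step 1: Vt = phi_ms - Qox/Cox + 2*phi_f + Qd/Cox
Step 2: Vt = 0.3 - 0.1397 + 2*0.4 + 0.182
Step 3: Vt = 0.3 - 0.1397 + 0.8 + 0.182
Step 4: Vt = 1.1423 V

1.1423


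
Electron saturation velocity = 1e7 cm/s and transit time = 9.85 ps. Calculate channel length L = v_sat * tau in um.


Step 1: tau in seconds = 9.85 ps * 1e-12 = 9.8500e-12 s
Step 2: L = v_sat * tau = 1e7 * 9.8500e-12 = 9.8500e-05 cm
Step 3: L in um = 9.8500e-05 * 1e4 = 0.985 um

0.985


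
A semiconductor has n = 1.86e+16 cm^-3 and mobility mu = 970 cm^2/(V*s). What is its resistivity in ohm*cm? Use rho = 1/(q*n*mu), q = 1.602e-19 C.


Step 1: sigma = q * n * mu = 1.602e-19 * 1.86e+16 * 970 = 2.89033e+00 S/cm
Step 2: rho = 1 / sigma = 1 / 2.89033e+00 = 0.346 ohm*cm

0.346


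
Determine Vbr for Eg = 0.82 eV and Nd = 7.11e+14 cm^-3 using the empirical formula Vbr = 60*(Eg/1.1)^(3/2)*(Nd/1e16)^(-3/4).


Step 1: Eg/1.1 = 0.82/1.1 = 0.745455
Step 2: (Eg/1.1)^1.5 = 0.745455^1.5 = 0.643624
Step 3: (Nd/1e16)^(-0.75) = (0.0711)^(-0.75) = 7.262695
Step 4: Vbr = 60 * 0.643624 * 7.262695 = 280.5 V

280.5


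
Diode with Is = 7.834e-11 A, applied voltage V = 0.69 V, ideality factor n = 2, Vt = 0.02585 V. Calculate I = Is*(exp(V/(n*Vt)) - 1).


Step 1: V/(n*Vt) = 0.69/(2*0.02585) = 13.3462
Step 2: exp(13.3462) = 6.2543e+05
Step 3: I = 7.834e-11 * (6.2543e+05 - 1) = 4.90e-05 A

4.90e-05


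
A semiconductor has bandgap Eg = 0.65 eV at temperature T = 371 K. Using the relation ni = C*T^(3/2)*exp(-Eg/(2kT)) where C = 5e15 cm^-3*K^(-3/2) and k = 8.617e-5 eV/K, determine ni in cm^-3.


Step 1: Compute kT = 8.617e-5 * 371 = 0.03196907 eV
Step 2: Exponent = -Eg/(2kT) = -0.65/(2*0.03196907) = -10.16608
Step 3: T^(3/2) = 371^1.5 = 7145.96
Step 4: ni = 5e15 * 7145.96 * exp(-10.16608) = 1.37e+15 cm^-3

1.37e+15


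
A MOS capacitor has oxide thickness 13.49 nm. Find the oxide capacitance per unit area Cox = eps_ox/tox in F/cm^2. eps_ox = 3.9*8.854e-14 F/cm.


Step 1: eps_ox = 3.9 * 8.854e-14 = 3.45306e-13 F/cm
Step 2: tox in cm = 13.49 nm * 1e-7 = 1.3490e-06 cm
Step 3: Cox = 3.45306e-13 / 1.3490e-06 = 2.56e-07 F/cm^2

2.56e-07


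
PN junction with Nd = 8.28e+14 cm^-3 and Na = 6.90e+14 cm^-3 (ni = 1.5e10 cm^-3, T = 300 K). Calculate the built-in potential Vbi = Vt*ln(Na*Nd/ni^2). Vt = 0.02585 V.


Step 1: Compute Na*Nd/ni^2 = 6.90e+14 * 8.28e+14 / (1.5e10)^2 = 2.5392e+09
Step 2: ln(2.5392e+09) = 21.6551
Step 3: Vbi = 0.02585 * 21.6551 = 0.56 V

0.56


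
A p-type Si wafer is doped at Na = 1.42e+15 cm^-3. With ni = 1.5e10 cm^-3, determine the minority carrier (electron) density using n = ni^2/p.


Step 1: Majority hole concentration p ≈ Na = 1.42e+15 cm^-3
Step 2: n = ni^2 / Na = (1.5e10)^2 / 1.42e+15
Step 3: n = 1.58e+05 cm^-3

1.58e+05
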